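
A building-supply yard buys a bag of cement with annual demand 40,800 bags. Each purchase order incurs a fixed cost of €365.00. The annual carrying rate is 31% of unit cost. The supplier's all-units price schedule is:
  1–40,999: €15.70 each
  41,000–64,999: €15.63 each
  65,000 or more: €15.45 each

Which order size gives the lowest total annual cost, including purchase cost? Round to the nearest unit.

Q* ≈ 2,474 bags

Holding cost per unit per year at price C is H = 0.31·C.
Candidates are each tier's EOQ (if it falls in that tier) and each price-break quantity.
EOQ at €15.70 = 2473.8 (feasible in tier 1): TC = 40,800×€15.70 + (40,800/2473.8)×365 + (2473.8/2)×0.31×€15.70 = €652,599.88.
EOQ at €15.63 = 2479.3 < 41000, so use break Q=41000: TC = 40,800×€15.63 + (40,800/41000.0)×365 + (41000.0/2)×0.31×€15.63 = €737,395.87.
EOQ at €15.45 = 2493.7 < 65000, so use break Q=65000: TC = 40,800×€15.45 + (40,800/65000.0)×365 + (65000.0/2)×0.31×€15.45 = €786,247.86.
Lowest total cost is €652,599.88 at Q = 2473.8.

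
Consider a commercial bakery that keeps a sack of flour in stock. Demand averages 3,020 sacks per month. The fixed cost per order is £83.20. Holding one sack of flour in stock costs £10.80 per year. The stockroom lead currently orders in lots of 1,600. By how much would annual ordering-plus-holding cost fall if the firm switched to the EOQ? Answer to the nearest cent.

Extra cost ≈ £2,454.31 per year

Annual demand D = 3,020 × 12 = 36,240.
EOQ = √(2DS/H) = √(2 × 36,240 × 83.2 / 10.8) ≈ 747.24.
Cost at Q* = (D/Q*)S + (Q*/2)H = √(2DSH) ≈ £8,070.17.
Cost at Q = 1,600: (36,240/1,600)×83.2 + (1,600/2)×10.8 = £1,884.48 + £8,640.00 = £10,524.48.
Excess = £10,524.48 − £8,070.17 = £2,454.31.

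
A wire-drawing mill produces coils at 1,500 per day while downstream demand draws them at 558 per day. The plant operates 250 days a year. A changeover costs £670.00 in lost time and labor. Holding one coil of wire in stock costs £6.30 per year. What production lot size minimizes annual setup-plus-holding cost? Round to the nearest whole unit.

Annual demand D = 558 × 250 = 139,500.
Production build-up factor (1 − d/p) = 1 − 558/1,500 = 0.6280.
Q* = √(2DS / (H(1 − d/p))) = √(2 × 139,500 × 670 / (6.3 × 0.6280)).
= √(186,930,000 / 3.9564) ≈ 6873.682.

Q* ≈ 6,874 coils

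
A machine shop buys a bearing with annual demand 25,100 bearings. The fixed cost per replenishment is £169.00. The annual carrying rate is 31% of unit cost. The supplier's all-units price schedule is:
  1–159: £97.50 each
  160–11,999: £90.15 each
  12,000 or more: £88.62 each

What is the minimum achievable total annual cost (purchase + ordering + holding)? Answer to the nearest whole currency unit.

TC* ≈ £2,278,163

Holding cost per unit per year at price C is H = 0.31·C.
Candidates are each tier's EOQ (if it falls in that tier) and each price-break quantity.
Tier 1 (£97.50): EOQ = 529.8 exceeds tier's upper bound 159, so this tier is dominated.
EOQ at £90.15 = 551.0 (feasible in tier 2): TC = 25,100×£90.15 + (25,100/551.0)×169 + (551.0/2)×0.31×£90.15 = £2,278,162.81.
EOQ at £88.62 = 555.7 < 12000, so use break Q=12000: TC = 25,100×£88.62 + (25,100/12000.0)×169 + (12000.0/2)×0.31×£88.62 = £2,389,548.69.
Lowest total cost among the candidates is at Q = 551.0.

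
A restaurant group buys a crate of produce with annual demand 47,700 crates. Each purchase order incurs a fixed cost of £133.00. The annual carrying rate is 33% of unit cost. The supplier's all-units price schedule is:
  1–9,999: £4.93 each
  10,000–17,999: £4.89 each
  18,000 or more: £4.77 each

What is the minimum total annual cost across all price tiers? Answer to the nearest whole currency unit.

TC* ≈ £239,704

Holding cost per unit per year at price C is H = 0.33·C.
For each price level, check whether its EOQ is feasible; otherwise the best quantity at that price is the breakpoint.
EOQ at £4.93 = 2792.7 (feasible in tier 1): TC = 47,700×£4.93 + (47,700/2792.7)×133 + (2792.7/2)×0.33×£4.93 = £239,704.39.
EOQ at £4.89 = 2804.1 < 10000, so use break Q=10000: TC = 47,700×£4.89 + (47,700/10000.0)×133 + (10000.0/2)×0.33×£4.89 = £241,955.91.
EOQ at £4.77 = 2839.1 < 18000, so use break Q=18000: TC = 47,700×£4.77 + (47,700/18000.0)×133 + (18000.0/2)×0.33×£4.77 = £242,048.35.
Lowest total cost among the candidates is at Q = 2792.7.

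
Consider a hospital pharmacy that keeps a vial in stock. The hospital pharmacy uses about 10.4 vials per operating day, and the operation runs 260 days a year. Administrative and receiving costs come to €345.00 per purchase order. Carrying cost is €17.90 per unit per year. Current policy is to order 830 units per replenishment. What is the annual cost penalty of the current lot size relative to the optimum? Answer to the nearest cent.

Annual demand D = 10.4 × 260 = 2,704.
EOQ = √(2DS/H) = √(2 × 2,704 × 345 / 17.9) ≈ 322.85.
Cost at Q* = (D/Q*)S + (Q*/2)H = √(2DSH) ≈ €5,779.02.
Cost at Q = 830: (2,704/830)×345 + (830/2)×17.9 = €1,123.95 + €7,428.50 = €8,552.45.
Excess = €8,552.45 − €5,779.02 = €2,773.43.

Extra cost ≈ €2,773.43 per year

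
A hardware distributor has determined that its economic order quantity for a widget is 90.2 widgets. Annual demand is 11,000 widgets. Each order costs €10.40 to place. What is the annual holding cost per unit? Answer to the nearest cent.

H ≈ €28.12

Invert the EOQ relation Q*² = 2DS/H.
From Q* = √(2DS/H): H = 2DS / Q*² = 2 × 11,000 × 10.4 / 90.2² = 28.1218.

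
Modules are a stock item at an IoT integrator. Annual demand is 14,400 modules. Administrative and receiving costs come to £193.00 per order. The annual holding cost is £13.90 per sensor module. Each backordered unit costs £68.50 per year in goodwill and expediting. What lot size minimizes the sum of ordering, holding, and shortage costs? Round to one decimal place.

With planned backorders, Q* = √(2DS/H) · √((H+B)/B).
√(2DS/H) = √(2 × 14,400 × 193 / 13.9) = 632.365.
√((H+B)/B) = √((13.9+68.5)/68.5) = 1.0968.
Q* ≈ 693.563.

Q* ≈ 693.6 modules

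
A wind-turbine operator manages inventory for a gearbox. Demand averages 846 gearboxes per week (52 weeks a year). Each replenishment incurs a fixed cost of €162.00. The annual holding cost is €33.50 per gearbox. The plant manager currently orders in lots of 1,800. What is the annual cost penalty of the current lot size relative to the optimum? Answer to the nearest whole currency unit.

Extra cost ≈ €12,258 per year

Annual demand D = 846 × 52 = 43,992.
EOQ = √(2DS/H) = √(2 × 43,992 × 162 / 33.5) ≈ 652.28.
Cost at Q* = (D/Q*)S + (Q*/2)H = √(2DSH) ≈ €21,851.53.
Cost at Q = 1,800: (43,992/1,800)×162 + (1,800/2)×33.5 = €3,959.28 + €30,150.00 = €34,109.28.
Excess = €34,109.28 − €21,851.53 = €12,257.75.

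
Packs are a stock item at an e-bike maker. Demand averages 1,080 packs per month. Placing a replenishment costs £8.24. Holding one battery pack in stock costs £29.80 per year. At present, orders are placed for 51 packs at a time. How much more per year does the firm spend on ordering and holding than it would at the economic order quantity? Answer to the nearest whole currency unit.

Extra cost ≈ £331 per year

Annual demand D = 1,080 × 12 = 12,960.
EOQ = √(2DS/H) = √(2 × 12,960 × 8.24 / 29.8) ≈ 84.66.
Cost at Q* = (D/Q*)S + (Q*/2)H = √(2DSH) ≈ £2,522.84.
Cost at Q = 51: (12,960/51)×8.24 + (51/2)×29.8 = £2,093.93 + £759.90 = £2,853.83.
Excess = £2,853.83 − £2,522.84 = £330.99.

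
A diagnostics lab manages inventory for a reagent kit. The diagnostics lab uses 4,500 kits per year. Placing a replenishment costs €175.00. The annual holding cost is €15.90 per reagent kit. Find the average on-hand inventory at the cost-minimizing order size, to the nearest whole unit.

The optimal lot size = √(2DS/H) = √(2 × 4,500 × 175 / 15.9) ≈ 314.73.
Average inventory = Q*/2 ≈ 314.73 / 2 = 157.366.

Average inventory ≈ 157 kits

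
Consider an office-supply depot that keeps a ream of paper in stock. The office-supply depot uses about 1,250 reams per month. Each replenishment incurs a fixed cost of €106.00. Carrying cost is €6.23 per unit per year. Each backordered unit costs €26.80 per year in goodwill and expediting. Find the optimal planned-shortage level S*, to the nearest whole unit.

Annual demand D = 1,250 × 12 = 15,000.
With planned backorders, Q* = √(2DS/H) · √((H+B)/B).
√(2DS/H) = √(2 × 15,000 × 106 / 6.23) = 714.446.
√((H+B)/B) = √((6.23+26.8)/26.8) = 1.1102.
Q* ≈ 793.152.
S* = Q* · H/(H+B) = 793.152 × 6.23/33.03 ≈ 149.601.

S* ≈ 150 reams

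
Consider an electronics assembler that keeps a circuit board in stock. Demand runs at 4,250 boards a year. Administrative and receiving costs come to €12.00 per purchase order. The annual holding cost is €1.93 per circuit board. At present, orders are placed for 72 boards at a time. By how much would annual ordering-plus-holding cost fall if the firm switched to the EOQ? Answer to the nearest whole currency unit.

Extra cost ≈ €334 per year

EOQ = √(2DS/H) = √(2 × 4,250 × 12 / 1.93) ≈ 229.89.
Cost at Q* = (D/Q*)S + (Q*/2)H = √(2DSH) ≈ €443.69.
Cost at Q = 72: (4,250/72)×12 + (72/2)×1.93 = €708.33 + €69.48 = €777.81.
Excess = €777.81 − €443.69 = €334.12.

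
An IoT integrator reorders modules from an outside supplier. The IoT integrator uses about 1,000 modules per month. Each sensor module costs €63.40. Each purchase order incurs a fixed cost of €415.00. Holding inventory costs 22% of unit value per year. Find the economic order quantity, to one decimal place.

Q* ≈ 845.0 modules

Annual demand D = 1,000 × 12 = 12,000.
Holding cost H = 0.22 × €63.40 = €13.9480 per unit per year.
EOQ = √(2DS / H) = √(2 × 12,000 × 415 / 13.948).
= √(9,960,000 / 13.948) = √714,080.8718 ≈ 845.033.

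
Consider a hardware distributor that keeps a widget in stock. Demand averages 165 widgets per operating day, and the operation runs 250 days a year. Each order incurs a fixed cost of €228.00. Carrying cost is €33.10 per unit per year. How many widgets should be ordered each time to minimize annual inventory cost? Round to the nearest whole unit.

Q* ≈ 754 widgets

Annual demand D = 165 × 250 = 41,250.
EOQ = √(2DS / H) = √(2 × 41,250 × 228 / 33.1).
= √(18,810,000 / 33.1) = √568,277.9456 ≈ 753.842.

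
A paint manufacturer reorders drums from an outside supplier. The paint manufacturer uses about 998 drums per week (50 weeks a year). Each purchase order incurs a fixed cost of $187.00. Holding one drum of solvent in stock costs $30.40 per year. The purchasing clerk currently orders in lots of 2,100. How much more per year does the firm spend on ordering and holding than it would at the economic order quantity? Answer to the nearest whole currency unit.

Annual demand D = 998 × 50 = 49,900.
EOQ = √(2DS/H) = √(2 × 49,900 × 187 / 30.4) ≈ 783.52.
Cost at Q* = (D/Q*)S + (Q*/2)H = √(2DSH) ≈ $23,818.96.
Cost at Q = 2,100: (49,900/2,100)×187 + (2,100/2)×30.4 = $4,443.48 + $31,920.00 = $36,363.48.
Excess = $36,363.48 − $23,818.96 = $12,544.51.

Extra cost ≈ $12,545 per year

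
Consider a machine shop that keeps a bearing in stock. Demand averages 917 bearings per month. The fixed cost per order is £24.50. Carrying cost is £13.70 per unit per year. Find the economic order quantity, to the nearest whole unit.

Annual demand D = 917 × 12 = 11,004.
EOQ = √(2DS / H) = √(2 × 11,004 × 24.5 / 13.7).
= √(539,196 / 13.7) = √39,357.3723 ≈ 198.387.

Q* ≈ 198 bearings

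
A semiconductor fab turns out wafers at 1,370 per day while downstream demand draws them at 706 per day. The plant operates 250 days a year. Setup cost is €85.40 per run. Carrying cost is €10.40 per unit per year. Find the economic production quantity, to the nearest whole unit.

Annual demand D = 706 × 250 = 176,500.
Production build-up factor (1 − d/p) = 1 − 706/1,370 = 0.4847.
Q* = √(2DS / (H(1 − d/p))) = √(2 × 176,500 × 85.4 / (10.4 × 0.4847)).
= √(30,146,200 / 5.0406) ≈ 2445.546.

Q* ≈ 2,446 wafers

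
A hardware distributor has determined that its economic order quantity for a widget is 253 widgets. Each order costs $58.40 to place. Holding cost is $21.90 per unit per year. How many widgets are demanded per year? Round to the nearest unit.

D ≈ 12,002 widgets per year

Invert the EOQ relation Q*² = 2DS/H.
From Q* = √(2DS/H): D = Q*²H / (2S) = 253² × 21.9 / (2 × 58.4) = 12001.688.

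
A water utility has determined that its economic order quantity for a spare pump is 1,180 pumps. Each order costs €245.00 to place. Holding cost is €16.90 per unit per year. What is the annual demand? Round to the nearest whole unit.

Squaring Q* = √(2DS/H) gives Q*² = 2DS/H.
From Q* = √(2DS/H): D = Q*²H / (2S) = 1,180² × 16.9 / (2 × 245) = 48023.592.

D ≈ 48,024 pumps per year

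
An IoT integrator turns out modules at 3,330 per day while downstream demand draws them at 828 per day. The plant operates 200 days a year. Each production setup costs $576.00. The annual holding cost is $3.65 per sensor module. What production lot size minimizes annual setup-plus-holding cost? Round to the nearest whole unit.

Annual demand D = 828 × 200 = 165,600.
Production build-up factor (1 − d/p) = 1 − 828/3,330 = 0.7514.
Q* = √(2DS / (H(1 − d/p))) = √(2 × 165,600 × 576 / (3.65 × 0.7514)).
= √(190,771,200 / 2.7424) ≈ 8340.430.

Q* ≈ 8,340 modules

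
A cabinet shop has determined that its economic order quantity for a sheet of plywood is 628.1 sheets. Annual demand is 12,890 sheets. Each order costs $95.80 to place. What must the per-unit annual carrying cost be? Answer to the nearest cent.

H ≈ $6.26

Squaring Q* = √(2DS/H) gives Q*² = 2DS/H.
From Q* = √(2DS/H): H = 2DS / Q*² = 2 × 12,890 × 95.8 / 628.1² = 6.2602.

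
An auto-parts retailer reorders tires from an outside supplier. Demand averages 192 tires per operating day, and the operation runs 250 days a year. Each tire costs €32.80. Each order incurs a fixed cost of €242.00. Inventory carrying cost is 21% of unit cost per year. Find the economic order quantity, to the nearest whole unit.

Q* ≈ 1,837 tires

Annual demand D = 192 × 250 = 48,000.
Holding cost H = 0.21 × €32.80 = €6.8880 per unit per year.
EOQ = √(2DS / H) = √(2 × 48,000 × 242 / 6.888).
= √(23,232,000 / 6.888) = √3,372,822.2997 ≈ 1836.525.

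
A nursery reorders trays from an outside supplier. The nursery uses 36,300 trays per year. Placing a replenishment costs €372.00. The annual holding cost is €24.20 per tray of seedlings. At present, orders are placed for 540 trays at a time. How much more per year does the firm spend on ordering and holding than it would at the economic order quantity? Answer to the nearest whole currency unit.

EOQ = √(2DS/H) = √(2 × 36,300 × 372 / 24.2) ≈ 1056.41.
Cost at Q* = (D/Q*)S + (Q*/2)H = √(2DSH) ≈ €25,565.10.
Cost at Q = 540: (36,300/540)×372 + (540/2)×24.2 = €25,006.67 + €6,534.00 = €31,540.67.
Excess = €31,540.67 − €25,565.10 = €5,975.57.

Extra cost ≈ €5,976 per year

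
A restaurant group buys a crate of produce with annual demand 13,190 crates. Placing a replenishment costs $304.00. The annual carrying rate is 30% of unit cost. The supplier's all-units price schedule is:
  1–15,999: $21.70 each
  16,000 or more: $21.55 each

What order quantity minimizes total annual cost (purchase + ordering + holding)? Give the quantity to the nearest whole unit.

Holding cost per unit per year at price C is H = 0.30·C.
Evaluate total cost at each tier's feasible EOQ or, if the EOQ is below the tier, at the tier's minimum quantity.
EOQ at $21.70 = 1109.9 (feasible in tier 1): TC = 13,190×$21.70 + (13,190/1109.9)×304 + (1109.9/2)×0.30×$21.70 = $293,448.45.
EOQ at $21.55 = 1113.8 < 16000, so use break Q=16000: TC = 13,190×$21.55 + (13,190/16000.0)×304 + (16000.0/2)×0.30×$21.55 = $336,215.11.
Lowest total cost is $293,448.45 at Q = 1109.9.

Q* ≈ 1,110 crates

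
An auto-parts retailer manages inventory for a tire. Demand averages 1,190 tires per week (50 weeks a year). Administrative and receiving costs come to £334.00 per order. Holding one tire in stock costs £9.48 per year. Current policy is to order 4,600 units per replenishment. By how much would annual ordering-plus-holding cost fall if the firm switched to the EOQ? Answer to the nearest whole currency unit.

Annual demand D = 1,190 × 50 = 59,500.
EOQ = √(2DS/H) = √(2 × 59,500 × 334 / 9.48) ≈ 2047.59.
Cost at Q* = (D/Q*)S + (Q*/2)H = √(2DSH) ≈ £19,411.13.
Cost at Q = 4,600: (59,500/4,600)×334 + (4,600/2)×9.48 = £4,320.22 + £21,804.00 = £26,124.22.
Excess = £26,124.22 − £19,411.13 = £6,713.08.

Extra cost ≈ £6,713 per year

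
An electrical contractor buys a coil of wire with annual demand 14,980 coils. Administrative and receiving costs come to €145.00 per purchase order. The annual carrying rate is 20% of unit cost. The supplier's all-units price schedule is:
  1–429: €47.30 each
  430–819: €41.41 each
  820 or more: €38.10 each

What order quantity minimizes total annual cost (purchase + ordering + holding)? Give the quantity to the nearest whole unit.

Holding cost per unit per year at price C is H = 0.20·C.
For each price level, check whether its EOQ is feasible; otherwise the best quantity at that price is the breakpoint.
Tier 1 (€47.30): EOQ = 677.7 exceeds tier's upper bound 429, so this tier is dominated.
EOQ at €41.41 = 724.2 (feasible in tier 2): TC = 14,980×€41.41 + (14,980/724.2)×145 + (724.2/2)×0.20×€41.41 = €626,320.02.
EOQ at €38.10 = 755.1 < 820, so use break Q=820: TC = 14,980×€38.10 + (14,980/820.0)×145 + (820.0/2)×0.20×€38.10 = €576,511.10.
Lowest total cost is €576,511.10 at Q = 820.0.

Q* ≈ 820 coils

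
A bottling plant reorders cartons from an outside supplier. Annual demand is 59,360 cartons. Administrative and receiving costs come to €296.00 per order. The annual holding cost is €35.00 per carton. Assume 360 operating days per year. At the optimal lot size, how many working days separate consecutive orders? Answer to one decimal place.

T ≈ 6.1 days

EOQ = √(2DS/H) = √(2 × 59,360 × 296 / 35) ≈ 1002.01.
Cycle time = Q*/D × 360 = 1002.01 / 59,360 × 360 ≈ 6.077 days.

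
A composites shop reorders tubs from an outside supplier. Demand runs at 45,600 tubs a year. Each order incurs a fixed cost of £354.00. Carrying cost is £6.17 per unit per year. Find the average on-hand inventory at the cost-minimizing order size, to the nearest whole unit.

Average inventory ≈ 1,144 tubs

The optimal lot size = √(2DS/H) = √(2 × 45,600 × 354 / 6.17) ≈ 2287.48.
Average inventory = Q*/2 ≈ 2287.48 / 2 = 1143.738.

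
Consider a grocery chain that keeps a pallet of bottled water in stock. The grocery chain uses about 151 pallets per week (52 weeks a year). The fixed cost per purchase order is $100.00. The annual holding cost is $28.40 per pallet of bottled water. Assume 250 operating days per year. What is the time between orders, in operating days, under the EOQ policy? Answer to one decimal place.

Annual demand D = 151 × 52 = 7,852.
Q* = √(2DS/H) = √(2 × 7,852 × 100 / 28.4) ≈ 235.15.
Cycle time = Q*/D × 250 = 235.15 / 7,852 × 250 ≈ 7.487 days.

T ≈ 7.5 days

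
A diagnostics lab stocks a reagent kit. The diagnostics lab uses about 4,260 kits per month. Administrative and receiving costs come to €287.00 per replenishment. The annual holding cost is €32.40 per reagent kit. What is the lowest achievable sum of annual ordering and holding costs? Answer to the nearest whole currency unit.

Annual demand D = 4,260 × 12 = 51,120.
The optimal lot size = √(2DS/H) = √(2 × 51,120 × 287 / 32.4) ≈ 951.65.
At the optimum the two cost components are equal, so total cost = 2·(Q*/2)H = Q*·H.
Minimum total = √(2DSH) = √(2 × 51,120 × 287 × 32.4) ≈ 30833.574.

TC* ≈ €30,834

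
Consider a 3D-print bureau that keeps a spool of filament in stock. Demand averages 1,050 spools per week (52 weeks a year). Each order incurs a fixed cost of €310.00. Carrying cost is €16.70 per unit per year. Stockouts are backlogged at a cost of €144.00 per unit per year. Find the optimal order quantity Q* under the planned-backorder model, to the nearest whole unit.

Q* ≈ 1,504 spools

Annual demand D = 1,050 × 52 = 54,600.
With planned backorders, Q* = √(2DS/H) · √((H+B)/B).
√(2DS/H) = √(2 × 54,600 × 310 / 16.7) = 1423.751.
√((H+B)/B) = √((16.7+144)/144) = 1.0564.
Q* ≈ 1504.044.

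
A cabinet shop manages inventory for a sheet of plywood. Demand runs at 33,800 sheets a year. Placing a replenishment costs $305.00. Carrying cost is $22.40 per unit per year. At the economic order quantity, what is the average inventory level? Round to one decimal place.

Average inventory ≈ 479.7 sheets

EOQ = √(2DS/H) = √(2 × 33,800 × 305 / 22.4) ≈ 959.40.
Average inventory = Q*/2 ≈ 959.40 / 2 = 479.699.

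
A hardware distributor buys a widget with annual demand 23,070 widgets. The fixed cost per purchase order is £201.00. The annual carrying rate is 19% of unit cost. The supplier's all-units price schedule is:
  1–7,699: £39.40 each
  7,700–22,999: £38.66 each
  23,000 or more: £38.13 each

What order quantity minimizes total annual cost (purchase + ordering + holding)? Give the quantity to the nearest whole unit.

Holding cost per unit per year at price C is H = 0.19·C.
Evaluate total cost at each tier's feasible EOQ or, if the EOQ is below the tier, at the tier's minimum quantity.
EOQ at £39.40 = 1113.0 (feasible in tier 1): TC = 23,070×£39.40 + (23,070/1113.0)×201 + (1113.0/2)×0.19×£39.40 = £917,290.24.
EOQ at £38.66 = 1123.6 < 7700, so use break Q=7700: TC = 23,070×£38.66 + (23,070/7700.0)×201 + (7700.0/2)×0.19×£38.66 = £920,768.21.
EOQ at £38.13 = 1131.4 < 23000, so use break Q=23000: TC = 23,070×£38.13 + (23,070/23000.0)×201 + (23000.0/2)×0.19×£38.13 = £963,174.76.
Lowest total cost is £917,290.24 at Q = 1113.0.

Q* ≈ 1,113 widgets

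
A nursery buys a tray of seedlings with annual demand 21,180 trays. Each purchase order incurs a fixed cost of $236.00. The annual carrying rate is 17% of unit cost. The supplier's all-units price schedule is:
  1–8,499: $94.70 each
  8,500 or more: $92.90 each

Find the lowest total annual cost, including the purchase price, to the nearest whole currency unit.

TC* ≈ $2,018,432

Holding cost per unit per year at price C is H = 0.17·C.
Evaluate total cost at each tier's feasible EOQ or, if the EOQ is below the tier, at the tier's minimum quantity.
EOQ at $94.70 = 788.0 (feasible in tier 1): TC = 21,180×$94.70 + (21,180/788.0)×236 + (788.0/2)×0.17×$94.70 = $2,018,432.25.
EOQ at $92.90 = 795.6 < 8500, so use break Q=8500: TC = 21,180×$92.90 + (21,180/8500.0)×236 + (8500.0/2)×0.17×$92.90 = $2,035,330.31.
Lowest total cost among the candidates is at Q = 788.0.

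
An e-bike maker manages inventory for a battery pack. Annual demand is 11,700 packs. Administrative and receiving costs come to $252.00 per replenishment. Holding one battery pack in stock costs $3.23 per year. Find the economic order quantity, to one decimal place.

Q* ≈ 1,351.2 packs

EOQ = √(2DS / H) = √(2 × 11,700 × 252 / 3.23).
= √(5,896,800 / 3.23) = √1,825,634.6749 ≈ 1351.160.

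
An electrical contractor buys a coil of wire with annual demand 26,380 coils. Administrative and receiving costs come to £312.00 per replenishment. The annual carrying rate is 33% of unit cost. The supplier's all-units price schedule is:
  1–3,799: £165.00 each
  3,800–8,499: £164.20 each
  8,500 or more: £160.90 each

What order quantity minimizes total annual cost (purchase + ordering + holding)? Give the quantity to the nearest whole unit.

Q* ≈ 550 coils

Holding cost per unit per year at price C is H = 0.33·C.
For each price level, check whether its EOQ is feasible; otherwise the best quantity at that price is the breakpoint.
EOQ at £165.00 = 549.8 (feasible in tier 1): TC = 26,380×£165.00 + (26,380/549.8)×312 + (549.8/2)×0.33×£165.00 = £4,382,638.40.
EOQ at £164.20 = 551.2 < 3800, so use break Q=3800: TC = 26,380×£164.20 + (26,380/3800.0)×312 + (3800.0/2)×0.33×£164.20 = £4,436,715.34.
EOQ at £160.90 = 556.8 < 8500, so use break Q=8500: TC = 26,380×£160.90 + (26,380/8500.0)×312 + (8500.0/2)×0.33×£160.90 = £4,471,172.55.
Lowest total cost is £4,382,638.40 at Q = 549.8.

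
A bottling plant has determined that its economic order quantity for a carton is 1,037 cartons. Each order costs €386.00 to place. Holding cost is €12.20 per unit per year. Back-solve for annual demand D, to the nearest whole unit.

D ≈ 16,994 cartons per year

Squaring Q* = √(2DS/H) gives Q*² = 2DS/H.
From Q* = √(2DS/H): D = Q*²H / (2S) = 1,037² × 12.2 / (2 × 386) = 16994.173.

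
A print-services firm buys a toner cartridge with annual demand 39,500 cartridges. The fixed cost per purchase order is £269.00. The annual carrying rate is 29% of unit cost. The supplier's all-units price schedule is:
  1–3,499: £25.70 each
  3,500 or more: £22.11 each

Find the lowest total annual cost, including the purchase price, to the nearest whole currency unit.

Holding cost per unit per year at price C is H = 0.29·C.
Evaluate total cost at each tier's feasible EOQ or, if the EOQ is below the tier, at the tier's minimum quantity.
EOQ at £25.70 = 1688.6 (feasible in tier 1): TC = 39,500×£25.70 + (39,500/1688.6)×269 + (1688.6/2)×0.29×£25.70 = £1,027,735.06.
EOQ at £22.11 = 1820.5 < 3500, so use break Q=3500: TC = 39,500×£22.11 + (39,500/3500.0)×269 + (3500.0/2)×0.29×£22.11 = £887,601.68.
Lowest total cost among the candidates is at Q = 3500.0.

TC* ≈ £887,602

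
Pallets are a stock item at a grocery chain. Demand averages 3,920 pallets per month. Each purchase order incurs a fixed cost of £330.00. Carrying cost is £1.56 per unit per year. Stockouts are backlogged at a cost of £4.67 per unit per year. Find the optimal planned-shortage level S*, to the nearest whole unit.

Annual demand D = 3,920 × 12 = 47,040.
With planned backorders, Q* = √(2DS/H) · √((H+B)/B).
√(2DS/H) = √(2 × 47,040 × 330 / 1.56) = 4461.114.
√((H+B)/B) = √((1.56+4.67)/4.67) = 1.1550.
Q* ≈ 5152.629.
S* = Q* · H/(H+B) = 5152.629 × 1.56/6.23 ≈ 1290.225.

S* ≈ 1,290 pallets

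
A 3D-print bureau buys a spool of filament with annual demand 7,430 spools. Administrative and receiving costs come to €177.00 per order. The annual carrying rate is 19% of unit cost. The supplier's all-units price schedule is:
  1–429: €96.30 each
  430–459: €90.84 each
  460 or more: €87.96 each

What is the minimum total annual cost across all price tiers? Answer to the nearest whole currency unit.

TC* ≈ €660,246

Holding cost per unit per year at price C is H = 0.19·C.
For each price level, check whether its EOQ is feasible; otherwise the best quantity at that price is the breakpoint.
EOQ at €96.30 = 379.1 (feasible in tier 1): TC = 7,430×€96.30 + (7,430/379.1)×177 + (379.1/2)×0.19×€96.30 = €722,446.23.
EOQ at €90.84 = 390.4 < 430, so use break Q=430: TC = 7,430×€90.84 + (7,430/430.0)×177 + (430.0/2)×0.19×€90.84 = €681,710.41.
EOQ at €87.96 = 396.7 < 460, so use break Q=460: TC = 7,430×€87.96 + (7,430/460.0)×177 + (460.0/2)×0.19×€87.96 = €660,245.59.
Lowest total cost among the candidates is at Q = 460.0.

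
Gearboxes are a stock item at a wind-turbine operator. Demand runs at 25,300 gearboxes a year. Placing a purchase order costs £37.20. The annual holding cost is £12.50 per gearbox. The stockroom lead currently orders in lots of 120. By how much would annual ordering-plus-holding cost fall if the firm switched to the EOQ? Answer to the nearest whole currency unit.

EOQ = √(2DS/H) = √(2 × 25,300 × 37.2 / 12.5) ≈ 388.05.
Cost at Q* = (D/Q*)S + (Q*/2)H = √(2DSH) ≈ £4,850.67.
Cost at Q = 120: (25,300/120)×37.2 + (120/2)×12.5 = £7,843.00 + £750.00 = £8,593.00.
Excess = £8,593.00 − £4,850.67 = £3,742.33.

Extra cost ≈ £3,742 per year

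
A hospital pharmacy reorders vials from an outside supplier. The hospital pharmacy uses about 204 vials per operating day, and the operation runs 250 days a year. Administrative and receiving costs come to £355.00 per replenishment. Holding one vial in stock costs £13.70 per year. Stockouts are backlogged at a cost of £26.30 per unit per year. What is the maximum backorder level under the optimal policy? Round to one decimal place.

S* ≈ 686.7 vials

Annual demand D = 204 × 250 = 51,000.
With planned backorders, Q* = √(2DS/H) · √((H+B)/B).
√(2DS/H) = √(2 × 51,000 × 355 / 13.7) = 1625.751.
√((H+B)/B) = √((13.7+26.3)/26.3) = 1.2333.
Q* ≈ 2004.962.
S* = Q* · H/(H+B) = 2004.962 × 13.7/40 ≈ 686.699.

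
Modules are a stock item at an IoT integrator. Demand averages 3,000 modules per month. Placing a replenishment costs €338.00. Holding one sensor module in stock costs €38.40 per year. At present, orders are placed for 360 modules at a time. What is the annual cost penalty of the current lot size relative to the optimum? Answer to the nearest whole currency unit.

Annual demand D = 3,000 × 12 = 36,000.
EOQ = √(2DS/H) = √(2 × 36,000 × 338 / 38.4) ≈ 796.08.
Cost at Q* = (D/Q*)S + (Q*/2)H = √(2DSH) ≈ €30,569.63.
Cost at Q = 360: (36,000/360)×338 + (360/2)×38.4 = €33,800.00 + €6,912.00 = €40,712.00.
Excess = €40,712.00 − €30,569.63 = €10,142.37.

Extra cost ≈ €10,142 per year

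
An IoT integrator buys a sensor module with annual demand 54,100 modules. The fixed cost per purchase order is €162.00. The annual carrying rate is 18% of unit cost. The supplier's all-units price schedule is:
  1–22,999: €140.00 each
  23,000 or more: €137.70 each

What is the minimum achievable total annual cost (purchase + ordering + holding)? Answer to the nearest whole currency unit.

Holding cost per unit per year at price C is H = 0.18·C.
Evaluate total cost at each tier's feasible EOQ or, if the EOQ is below the tier, at the tier's minimum quantity.
EOQ at €140.00 = 834.0 (feasible in tier 1): TC = 54,100×€140.00 + (54,100/834.0)×162 + (834.0/2)×0.18×€140.00 = €7,595,017.03.
EOQ at €137.70 = 840.9 < 23000, so use break Q=23000: TC = 54,100×€137.70 + (54,100/23000.0)×162 + (23000.0/2)×0.18×€137.70 = €7,734,990.05.
Lowest total cost among the candidates is at Q = 834.0.

TC* ≈ €7,595,017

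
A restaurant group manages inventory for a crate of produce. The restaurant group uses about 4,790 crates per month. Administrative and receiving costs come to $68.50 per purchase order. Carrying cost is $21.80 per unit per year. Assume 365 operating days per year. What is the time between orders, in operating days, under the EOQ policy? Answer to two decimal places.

T ≈ 3.82 days

Annual demand D = 4,790 × 12 = 57,480.
The optimal lot size = √(2DS/H) = √(2 × 57,480 × 68.5 / 21.8) ≈ 601.02.
Cycle time = Q*/D × 365 = 601.02 / 57,480 × 365 ≈ 3.817 days.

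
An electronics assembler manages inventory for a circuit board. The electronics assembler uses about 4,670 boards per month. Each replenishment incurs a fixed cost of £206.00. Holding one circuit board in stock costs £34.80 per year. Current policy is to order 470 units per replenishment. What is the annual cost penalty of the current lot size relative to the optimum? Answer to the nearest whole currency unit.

Annual demand D = 4,670 × 12 = 56,040.
EOQ = √(2DS/H) = √(2 × 56,040 × 206 / 34.8) ≈ 814.53.
Cost at Q* = (D/Q*)S + (Q*/2)H = √(2DSH) ≈ £28,345.71.
Cost at Q = 470: (56,040/470)×206 + (470/2)×34.8 = £24,562.21 + £8,178.00 = £32,740.21.
Excess = £32,740.21 − £28,345.71 = £4,394.51.

Extra cost ≈ £4,395 per year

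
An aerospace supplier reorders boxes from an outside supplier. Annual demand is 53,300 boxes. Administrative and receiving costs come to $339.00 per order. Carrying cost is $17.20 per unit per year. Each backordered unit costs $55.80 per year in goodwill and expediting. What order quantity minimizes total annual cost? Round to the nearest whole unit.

With planned backorders, Q* = √(2DS/H) · √((H+B)/B).
√(2DS/H) = √(2 × 53,300 × 339 / 17.2) = 1449.487.
√((H+B)/B) = √((17.2+55.8)/55.8) = 1.1438.
Q* ≈ 1657.901.

Q* ≈ 1,658 boxes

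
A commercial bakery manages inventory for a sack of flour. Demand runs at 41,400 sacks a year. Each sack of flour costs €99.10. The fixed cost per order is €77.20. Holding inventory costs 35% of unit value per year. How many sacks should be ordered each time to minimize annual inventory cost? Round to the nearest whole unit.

Q* ≈ 429 sacks

Holding cost H = 0.35 × €99.10 = €34.6850 per unit per year.
EOQ = √(2DS / H) = √(2 × 41,400 × 77.2 / 34.685).
= √(6,392,160 / 34.685) = √184,291.7688 ≈ 429.292.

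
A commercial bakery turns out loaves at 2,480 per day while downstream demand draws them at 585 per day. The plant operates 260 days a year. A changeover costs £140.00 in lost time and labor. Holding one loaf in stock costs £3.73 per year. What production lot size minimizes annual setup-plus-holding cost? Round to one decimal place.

Annual demand D = 585 × 260 = 152,100.
Production build-up factor (1 − d/p) = 1 − 585/2,480 = 0.7641.
Q* = √(2DS / (H(1 − d/p))) = √(2 × 152,100 × 140 / (3.73 × 0.7641)).
= √(42,588,000 / 2.8501) ≈ 3865.542.

Q* ≈ 3,865.5 loaves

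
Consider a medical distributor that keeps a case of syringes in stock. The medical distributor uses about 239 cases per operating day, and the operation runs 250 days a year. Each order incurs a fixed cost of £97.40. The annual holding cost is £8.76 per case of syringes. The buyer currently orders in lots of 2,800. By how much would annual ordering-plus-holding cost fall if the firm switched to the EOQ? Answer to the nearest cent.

Annual demand D = 239 × 250 = 59,750.
EOQ = √(2DS/H) = √(2 × 59,750 × 97.4 / 8.76) ≈ 1152.69.
Cost at Q* = (D/Q*)S + (Q*/2)H = √(2DSH) ≈ £10,097.54.
Cost at Q = 2,800: (59,750/2,800)×97.4 + (2,800/2)×8.76 = £2,078.45 + £12,264.00 = £14,342.45.
Excess = £14,342.45 − £10,097.54 = £4,244.91.

Extra cost ≈ £4,244.91 per year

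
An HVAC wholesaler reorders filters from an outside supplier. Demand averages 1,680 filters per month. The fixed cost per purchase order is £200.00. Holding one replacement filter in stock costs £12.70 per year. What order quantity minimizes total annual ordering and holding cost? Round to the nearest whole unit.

Annual demand D = 1,680 × 12 = 20,160.
EOQ = √(2DS / H) = √(2 × 20,160 × 200 / 12.7).
= √(8,064,000 / 12.7) = √634,960.6299 ≈ 796.844.

Q* ≈ 797 filters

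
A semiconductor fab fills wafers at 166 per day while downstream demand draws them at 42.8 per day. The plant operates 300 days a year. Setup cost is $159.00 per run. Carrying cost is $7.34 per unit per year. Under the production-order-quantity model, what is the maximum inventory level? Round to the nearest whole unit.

Annual demand D = 42.8 × 300 = 12,840.
Production build-up factor (1 − d/p) = 1 − 42.8/166 = 0.7422.
Q* = √(2DS / (H(1 − d/p))) = √(2 × 12,840 × 159 / (7.34 × 0.7422)).
= √(4,083,120 / 5.4475) ≈ 865.758.
Maximum inventory = Q*(1 − d/p) = 865.758 × 0.7422 ≈ 642.539.

I_max ≈ 643 wafers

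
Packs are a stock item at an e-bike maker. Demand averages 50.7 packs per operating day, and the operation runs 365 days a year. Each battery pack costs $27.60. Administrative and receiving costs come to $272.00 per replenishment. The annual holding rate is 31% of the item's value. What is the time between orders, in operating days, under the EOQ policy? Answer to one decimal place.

T ≈ 21.4 days

Annual demand D = 50.7 × 365 = 18,505.5.
Holding cost H = 0.31 × $27.60 = $8.5560 per unit per year.
Q* = √(2DS/H) = √(2 × 18,505.5 × 272 / 8.556) ≈ 1084.71.
Cycle time = Q*/D × 365 = 1084.71 / 18,505.5 × 365 ≈ 21.395 days.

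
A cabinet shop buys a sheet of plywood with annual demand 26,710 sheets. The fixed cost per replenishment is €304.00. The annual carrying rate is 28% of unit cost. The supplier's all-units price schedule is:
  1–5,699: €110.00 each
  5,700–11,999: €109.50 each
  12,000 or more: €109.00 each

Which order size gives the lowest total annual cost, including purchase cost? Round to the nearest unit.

Holding cost per unit per year at price C is H = 0.28·C.
Candidates are each tier's EOQ (if it falls in that tier) and each price-break quantity.
EOQ at €110.00 = 726.1 (feasible in tier 1): TC = 26,710×€110.00 + (26,710/726.1)×304 + (726.1/2)×0.28×€110.00 = €2,960,464.75.
EOQ at €109.50 = 727.8 < 5700, so use break Q=5700: TC = 26,710×€109.50 + (26,710/5700.0)×304 + (5700.0/2)×0.28×€109.50 = €3,013,550.53.
EOQ at €109.00 = 729.5 < 12000, so use break Q=12000: TC = 26,710×€109.00 + (26,710/12000.0)×304 + (12000.0/2)×0.28×€109.00 = €3,095,186.65.
Lowest total cost is €2,960,464.75 at Q = 726.1.

Q* ≈ 726 sheets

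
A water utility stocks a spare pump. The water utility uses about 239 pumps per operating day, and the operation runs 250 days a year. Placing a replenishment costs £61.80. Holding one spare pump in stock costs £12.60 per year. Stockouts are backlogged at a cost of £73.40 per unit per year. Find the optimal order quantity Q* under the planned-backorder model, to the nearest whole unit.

Annual demand D = 239 × 250 = 59,750.
With planned backorders, Q* = √(2DS/H) · √((H+B)/B).
√(2DS/H) = √(2 × 59,750 × 61.8 / 12.6) = 765.584.
√((H+B)/B) = √((12.6+73.4)/73.4) = 1.0824.
Q* ≈ 828.694.

Q* ≈ 829 pumps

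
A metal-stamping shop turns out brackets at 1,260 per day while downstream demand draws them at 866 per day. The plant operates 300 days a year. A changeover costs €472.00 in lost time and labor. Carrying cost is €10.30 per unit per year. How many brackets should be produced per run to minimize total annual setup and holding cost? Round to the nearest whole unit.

Q* ≈ 8,726 brackets

Annual demand D = 866 × 300 = 259,800.
Production build-up factor (1 − d/p) = 1 − 866/1,260 = 0.3127.
Q* = √(2DS / (H(1 − d/p))) = √(2 × 259,800 × 472 / (10.3 × 0.3127)).
= √(245,251,200 / 3.2208) ≈ 8726.179.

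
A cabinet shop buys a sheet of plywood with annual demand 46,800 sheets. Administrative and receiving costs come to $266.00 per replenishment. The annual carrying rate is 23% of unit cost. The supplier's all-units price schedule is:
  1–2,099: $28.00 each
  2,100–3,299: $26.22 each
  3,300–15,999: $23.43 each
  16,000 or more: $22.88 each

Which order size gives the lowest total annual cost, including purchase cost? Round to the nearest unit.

Holding cost per unit per year at price C is H = 0.23·C.
Candidates are each tier's EOQ (if it falls in that tier) and each price-break quantity.
EOQ at $28.00 = 1966.2 (feasible in tier 1): TC = 46,800×$28.00 + (46,800/1966.2)×266 + (1966.2/2)×0.23×$28.00 = $1,323,062.56.
EOQ at $26.22 = 2031.9 < 2100, so use break Q=2100: TC = 46,800×$26.22 + (46,800/2100.0)×266 + (2100.0/2)×0.23×$26.22 = $1,239,356.13.
EOQ at $23.43 = 2149.5 < 3300, so use break Q=3300: TC = 46,800×$23.43 + (46,800/3300.0)×266 + (3300.0/2)×0.23×$23.43 = $1,109,188.05.
EOQ at $22.88 = 2175.1 < 16000, so use break Q=16000: TC = 46,800×$22.88 + (46,800/16000.0)×266 + (16000.0/2)×0.23×$22.88 = $1,113,661.25.
Lowest total cost is $1,109,188.05 at Q = 3300.0.

Q* ≈ 3,300 sheets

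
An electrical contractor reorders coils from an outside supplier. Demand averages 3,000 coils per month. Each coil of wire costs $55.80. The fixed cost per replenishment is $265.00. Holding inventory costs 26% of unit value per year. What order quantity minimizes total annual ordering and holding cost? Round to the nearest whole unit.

Q* ≈ 1,147 coils

Annual demand D = 3,000 × 12 = 36,000.
Holding cost H = 0.26 × $55.80 = $14.5080 per unit per year.
EOQ = √(2DS / H) = √(2 × 36,000 × 265 / 14.508).
= √(19,080,000 / 14.508) = √1,315,136.4764 ≈ 1146.794.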